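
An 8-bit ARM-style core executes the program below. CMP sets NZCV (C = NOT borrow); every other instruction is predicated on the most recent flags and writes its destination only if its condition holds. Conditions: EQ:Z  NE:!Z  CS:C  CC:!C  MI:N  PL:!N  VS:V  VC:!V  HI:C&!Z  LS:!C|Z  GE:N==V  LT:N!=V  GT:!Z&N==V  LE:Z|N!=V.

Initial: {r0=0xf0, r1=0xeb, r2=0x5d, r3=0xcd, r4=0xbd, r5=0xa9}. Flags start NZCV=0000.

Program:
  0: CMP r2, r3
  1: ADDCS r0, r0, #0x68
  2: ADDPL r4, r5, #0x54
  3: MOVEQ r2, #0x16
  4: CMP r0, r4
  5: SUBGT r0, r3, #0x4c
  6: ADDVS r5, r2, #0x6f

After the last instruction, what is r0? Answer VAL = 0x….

VAL = 0x81

[0] flags=1001 → (cmp)
[1] flags=1001 CS?F → skip
[2] flags=1001 PL?F → skip
[3] flags=1001 EQ?F → skip
[4] flags=0010 → (cmp)
[5] flags=0010 GT?T → r0=0x81
[6] flags=0010 VS?F → skip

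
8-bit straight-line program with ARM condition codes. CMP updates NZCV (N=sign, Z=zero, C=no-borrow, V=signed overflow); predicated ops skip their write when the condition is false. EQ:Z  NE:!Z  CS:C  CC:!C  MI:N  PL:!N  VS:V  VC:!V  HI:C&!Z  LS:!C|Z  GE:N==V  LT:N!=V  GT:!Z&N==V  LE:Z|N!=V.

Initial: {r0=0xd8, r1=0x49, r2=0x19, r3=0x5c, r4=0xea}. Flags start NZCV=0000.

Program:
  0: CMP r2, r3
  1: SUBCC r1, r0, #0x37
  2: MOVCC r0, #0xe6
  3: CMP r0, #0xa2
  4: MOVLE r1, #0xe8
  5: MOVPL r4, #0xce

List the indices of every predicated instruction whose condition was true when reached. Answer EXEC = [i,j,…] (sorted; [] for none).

0: ✓ CMP  NZCV=1000
1: ✓ SUBCC  r1←0xa1
2: ✓ MOVCC  r0←0xe6
3: ✓ CMP  NZCV=0010
4: · MOVLE
5: ✓ MOVPL  r4←0xce

EXEC = [1,2,5]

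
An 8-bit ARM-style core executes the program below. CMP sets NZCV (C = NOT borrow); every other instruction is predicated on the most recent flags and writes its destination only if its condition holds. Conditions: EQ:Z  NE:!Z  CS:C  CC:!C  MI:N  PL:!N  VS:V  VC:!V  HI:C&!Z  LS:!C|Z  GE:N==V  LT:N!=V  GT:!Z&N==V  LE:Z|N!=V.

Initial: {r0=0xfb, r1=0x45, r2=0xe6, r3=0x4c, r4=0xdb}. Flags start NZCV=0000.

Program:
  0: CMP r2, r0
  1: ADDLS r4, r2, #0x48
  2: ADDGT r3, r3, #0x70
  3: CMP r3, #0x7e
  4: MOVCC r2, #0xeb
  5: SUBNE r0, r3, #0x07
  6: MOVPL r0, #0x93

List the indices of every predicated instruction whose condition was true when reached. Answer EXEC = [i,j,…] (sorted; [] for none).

EXEC = [1,4,5]

[0] flags=1000 → (cmp)
[1] flags=1000 LS?T → r4=0x2e
[2] flags=1000 GT?F → skip
[3] flags=1000 → (cmp)
[4] flags=1000 CC?T → r2=0xeb
[5] flags=1000 NE?T → r0=0x45
[6] flags=1000 PL?F → skip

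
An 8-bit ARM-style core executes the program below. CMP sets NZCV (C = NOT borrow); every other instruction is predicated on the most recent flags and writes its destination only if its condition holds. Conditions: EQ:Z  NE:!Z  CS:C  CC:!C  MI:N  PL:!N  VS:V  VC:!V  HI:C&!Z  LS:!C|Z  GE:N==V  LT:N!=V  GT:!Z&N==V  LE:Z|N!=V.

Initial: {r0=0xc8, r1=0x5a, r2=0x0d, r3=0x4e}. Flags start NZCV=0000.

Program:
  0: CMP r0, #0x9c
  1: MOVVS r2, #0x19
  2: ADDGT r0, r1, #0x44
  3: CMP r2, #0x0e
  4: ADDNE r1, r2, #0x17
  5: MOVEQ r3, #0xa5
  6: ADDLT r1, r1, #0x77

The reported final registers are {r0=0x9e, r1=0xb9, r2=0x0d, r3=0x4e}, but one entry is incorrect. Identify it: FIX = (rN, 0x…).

FIX = (r1, 0x9b)

[0] flags=0010 → (cmp)
[1] flags=0010 VS?F → skip
[2] flags=0010 GT?T → r0=0x9e
[3] flags=1000 → (cmp)
[4] flags=1000 NE?T → r1=0x24
[5] flags=1000 EQ?F → skip
[6] flags=1000 LT?T → r1=0x9b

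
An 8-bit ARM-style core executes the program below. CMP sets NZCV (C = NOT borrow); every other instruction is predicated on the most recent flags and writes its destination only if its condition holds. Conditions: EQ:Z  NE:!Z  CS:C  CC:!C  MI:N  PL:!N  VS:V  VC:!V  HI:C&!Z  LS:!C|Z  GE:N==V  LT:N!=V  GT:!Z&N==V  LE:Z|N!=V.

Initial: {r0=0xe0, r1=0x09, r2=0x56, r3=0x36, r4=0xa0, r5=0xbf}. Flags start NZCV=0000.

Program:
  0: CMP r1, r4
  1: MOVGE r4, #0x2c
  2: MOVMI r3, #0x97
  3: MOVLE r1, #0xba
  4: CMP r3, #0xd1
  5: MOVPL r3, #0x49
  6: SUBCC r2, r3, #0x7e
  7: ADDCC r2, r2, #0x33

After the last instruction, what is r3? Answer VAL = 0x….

VAL = 0x49

0: ✓ CMP  NZCV=0000
1: ✓ MOVGE  r4←0x2c
2: · MOVMI
3: · MOVLE
4: ✓ CMP  NZCV=0000
5: ✓ MOVPL  r3←0x49
6: ✓ SUBCC  r2←0xcb
7: ✓ ADDCC  r2←0xfe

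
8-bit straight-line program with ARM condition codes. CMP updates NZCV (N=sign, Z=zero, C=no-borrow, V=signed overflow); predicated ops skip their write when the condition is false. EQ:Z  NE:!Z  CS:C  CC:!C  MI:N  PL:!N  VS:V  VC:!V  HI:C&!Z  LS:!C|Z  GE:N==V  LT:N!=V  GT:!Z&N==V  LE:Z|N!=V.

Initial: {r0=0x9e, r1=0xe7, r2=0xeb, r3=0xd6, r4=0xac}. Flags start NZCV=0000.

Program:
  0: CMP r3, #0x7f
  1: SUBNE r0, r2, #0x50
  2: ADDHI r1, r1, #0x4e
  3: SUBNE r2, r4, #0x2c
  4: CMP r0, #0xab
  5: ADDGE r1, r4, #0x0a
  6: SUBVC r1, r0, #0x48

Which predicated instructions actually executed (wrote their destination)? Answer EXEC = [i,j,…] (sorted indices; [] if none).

[0] flags=0011 → (cmp)
[1] flags=0011 NE?T → r0=0x9b
[2] flags=0011 HI?T → r1=0x35
[3] flags=0011 NE?T → r2=0x80
[4] flags=1000 → (cmp)
[5] flags=1000 GE?F → skip
[6] flags=1000 VC?T → r1=0x53

EXEC = [1,2,3,6]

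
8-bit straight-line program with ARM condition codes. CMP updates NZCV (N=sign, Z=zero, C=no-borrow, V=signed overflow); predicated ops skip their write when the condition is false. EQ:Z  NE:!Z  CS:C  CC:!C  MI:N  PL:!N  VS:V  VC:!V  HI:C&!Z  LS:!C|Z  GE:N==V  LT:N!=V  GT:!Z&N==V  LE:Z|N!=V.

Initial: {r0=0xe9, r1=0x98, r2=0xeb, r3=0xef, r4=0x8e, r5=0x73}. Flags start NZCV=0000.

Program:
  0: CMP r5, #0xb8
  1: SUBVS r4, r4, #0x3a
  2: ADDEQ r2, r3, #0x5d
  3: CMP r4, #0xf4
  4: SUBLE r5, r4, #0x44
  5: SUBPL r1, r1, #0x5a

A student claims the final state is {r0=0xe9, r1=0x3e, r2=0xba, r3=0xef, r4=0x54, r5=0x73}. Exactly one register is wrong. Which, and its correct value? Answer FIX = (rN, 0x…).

FIX = (r2, 0xeb)

[0] flags=1001 → (cmp)
[1] flags=1001 VS?T → r4=0x54
[2] flags=1001 EQ?F → skip
[3] flags=0000 → (cmp)
[4] flags=0000 LE?F → skip
[5] flags=0000 PL?T → r1=0x3e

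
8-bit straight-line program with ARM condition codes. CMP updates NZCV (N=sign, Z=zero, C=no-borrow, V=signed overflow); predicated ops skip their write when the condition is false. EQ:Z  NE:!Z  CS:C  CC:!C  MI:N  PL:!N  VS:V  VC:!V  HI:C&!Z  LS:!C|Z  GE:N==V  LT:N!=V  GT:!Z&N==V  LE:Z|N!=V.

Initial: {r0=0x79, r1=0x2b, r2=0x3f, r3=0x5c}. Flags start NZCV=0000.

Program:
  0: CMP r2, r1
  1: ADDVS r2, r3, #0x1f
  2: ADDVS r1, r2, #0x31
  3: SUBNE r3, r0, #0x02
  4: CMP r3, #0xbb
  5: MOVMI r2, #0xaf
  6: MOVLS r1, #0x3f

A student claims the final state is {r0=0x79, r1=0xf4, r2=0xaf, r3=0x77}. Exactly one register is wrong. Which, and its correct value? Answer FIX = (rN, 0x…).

FIX = (r1, 0x3f)

0: ✓ CMP  NZCV=0010
1: · ADDVS
2: · ADDVS
3: ✓ SUBNE  r3←0x77
4: ✓ CMP  NZCV=1001
5: ✓ MOVMI  r2←0xaf
6: ✓ MOVLS  r1←0x3f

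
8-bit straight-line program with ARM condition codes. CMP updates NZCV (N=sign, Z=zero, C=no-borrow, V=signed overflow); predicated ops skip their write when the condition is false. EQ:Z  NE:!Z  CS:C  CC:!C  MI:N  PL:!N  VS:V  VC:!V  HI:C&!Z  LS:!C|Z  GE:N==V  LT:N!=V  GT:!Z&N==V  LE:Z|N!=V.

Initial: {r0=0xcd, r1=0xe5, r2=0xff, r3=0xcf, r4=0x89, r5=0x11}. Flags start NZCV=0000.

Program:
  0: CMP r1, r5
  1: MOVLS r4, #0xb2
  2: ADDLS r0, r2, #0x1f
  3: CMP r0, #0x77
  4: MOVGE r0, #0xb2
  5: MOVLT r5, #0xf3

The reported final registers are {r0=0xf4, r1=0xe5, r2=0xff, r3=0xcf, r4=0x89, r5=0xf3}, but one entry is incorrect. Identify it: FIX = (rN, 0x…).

[0] flags=1010 → (cmp)
[1] flags=1010 LS?F → skip
[2] flags=1010 LS?F → skip
[3] flags=0011 → (cmp)
[4] flags=0011 GE?F → skip
[5] flags=0011 LT?T → r5=0xf3

FIX = (r0, 0xcd)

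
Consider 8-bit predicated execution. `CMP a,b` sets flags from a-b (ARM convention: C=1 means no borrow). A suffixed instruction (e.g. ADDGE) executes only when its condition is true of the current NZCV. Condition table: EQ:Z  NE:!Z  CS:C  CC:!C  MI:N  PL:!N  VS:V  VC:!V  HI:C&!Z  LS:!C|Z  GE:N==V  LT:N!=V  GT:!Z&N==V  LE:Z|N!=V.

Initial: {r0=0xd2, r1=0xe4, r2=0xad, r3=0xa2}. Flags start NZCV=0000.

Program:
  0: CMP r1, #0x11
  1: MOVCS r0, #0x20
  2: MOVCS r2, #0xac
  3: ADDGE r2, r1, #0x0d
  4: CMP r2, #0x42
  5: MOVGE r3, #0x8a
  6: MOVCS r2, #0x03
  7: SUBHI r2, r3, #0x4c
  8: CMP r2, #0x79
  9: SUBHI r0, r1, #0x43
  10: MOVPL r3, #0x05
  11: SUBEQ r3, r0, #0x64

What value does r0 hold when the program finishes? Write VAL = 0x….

0: ✓ CMP  NZCV=1010
1: ✓ MOVCS  r0←0x20
2: ✓ MOVCS  r2←0xac
3: · ADDGE
4: ✓ CMP  NZCV=0011
5: · MOVGE
6: ✓ MOVCS  r2←0x03
7: ✓ SUBHI  r2←0x56
8: ✓ CMP  NZCV=1000
9: · SUBHI
10: · MOVPL
11: · SUBEQ

VAL = 0x20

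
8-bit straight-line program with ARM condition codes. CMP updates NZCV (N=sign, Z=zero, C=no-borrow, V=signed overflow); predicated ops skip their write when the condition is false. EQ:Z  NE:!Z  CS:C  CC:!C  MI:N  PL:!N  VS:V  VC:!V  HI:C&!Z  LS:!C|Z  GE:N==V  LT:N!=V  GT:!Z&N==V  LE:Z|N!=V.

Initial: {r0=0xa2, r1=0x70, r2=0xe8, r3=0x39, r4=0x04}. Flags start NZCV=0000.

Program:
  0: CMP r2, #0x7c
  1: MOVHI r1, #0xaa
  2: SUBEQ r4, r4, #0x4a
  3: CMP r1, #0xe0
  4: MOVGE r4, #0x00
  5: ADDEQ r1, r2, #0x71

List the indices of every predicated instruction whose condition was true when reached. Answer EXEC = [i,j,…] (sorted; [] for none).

EXEC = [1]

0: ✓ CMP  NZCV=0011
1: ✓ MOVHI  r1←0xaa
2: · SUBEQ
3: ✓ CMP  NZCV=1000
4: · MOVGE
5: · ADDEQ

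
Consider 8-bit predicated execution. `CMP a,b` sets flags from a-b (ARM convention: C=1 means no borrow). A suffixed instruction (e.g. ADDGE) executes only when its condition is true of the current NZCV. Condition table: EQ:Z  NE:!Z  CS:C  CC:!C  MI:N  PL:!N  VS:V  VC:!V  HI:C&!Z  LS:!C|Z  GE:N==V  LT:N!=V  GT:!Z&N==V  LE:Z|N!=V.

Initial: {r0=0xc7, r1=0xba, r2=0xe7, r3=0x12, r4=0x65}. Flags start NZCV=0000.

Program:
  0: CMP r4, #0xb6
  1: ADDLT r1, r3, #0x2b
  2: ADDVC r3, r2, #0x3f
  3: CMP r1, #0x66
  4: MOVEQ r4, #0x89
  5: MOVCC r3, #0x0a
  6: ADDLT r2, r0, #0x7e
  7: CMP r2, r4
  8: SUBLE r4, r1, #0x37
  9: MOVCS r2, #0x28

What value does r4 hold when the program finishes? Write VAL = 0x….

VAL = 0x83

0: ✓ CMP  NZCV=1001
1: · ADDLT
2: · ADDVC
3: ✓ CMP  NZCV=0011
4: · MOVEQ
5: · MOVCC
6: ✓ ADDLT  r2←0x45
7: ✓ CMP  NZCV=1000
8: ✓ SUBLE  r4←0x83
9: · MOVCS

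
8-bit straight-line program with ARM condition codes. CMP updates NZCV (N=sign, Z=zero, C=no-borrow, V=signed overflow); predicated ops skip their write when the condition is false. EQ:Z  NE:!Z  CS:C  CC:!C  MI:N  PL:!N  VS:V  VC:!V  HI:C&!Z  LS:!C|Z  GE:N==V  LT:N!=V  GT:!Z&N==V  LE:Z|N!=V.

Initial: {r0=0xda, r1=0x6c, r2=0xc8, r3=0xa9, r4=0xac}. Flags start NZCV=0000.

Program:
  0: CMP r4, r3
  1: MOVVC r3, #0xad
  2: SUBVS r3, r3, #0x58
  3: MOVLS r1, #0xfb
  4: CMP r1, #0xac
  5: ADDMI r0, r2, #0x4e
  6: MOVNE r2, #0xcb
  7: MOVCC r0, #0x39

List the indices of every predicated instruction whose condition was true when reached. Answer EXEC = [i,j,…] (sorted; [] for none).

0: ✓ CMP  NZCV=0010
1: ✓ MOVVC  r3←0xad
2: · SUBVS
3: · MOVLS
4: ✓ CMP  NZCV=1001
5: ✓ ADDMI  r0←0x16
6: ✓ MOVNE  r2←0xcb
7: ✓ MOVCC  r0←0x39

EXEC = [1,5,6,7]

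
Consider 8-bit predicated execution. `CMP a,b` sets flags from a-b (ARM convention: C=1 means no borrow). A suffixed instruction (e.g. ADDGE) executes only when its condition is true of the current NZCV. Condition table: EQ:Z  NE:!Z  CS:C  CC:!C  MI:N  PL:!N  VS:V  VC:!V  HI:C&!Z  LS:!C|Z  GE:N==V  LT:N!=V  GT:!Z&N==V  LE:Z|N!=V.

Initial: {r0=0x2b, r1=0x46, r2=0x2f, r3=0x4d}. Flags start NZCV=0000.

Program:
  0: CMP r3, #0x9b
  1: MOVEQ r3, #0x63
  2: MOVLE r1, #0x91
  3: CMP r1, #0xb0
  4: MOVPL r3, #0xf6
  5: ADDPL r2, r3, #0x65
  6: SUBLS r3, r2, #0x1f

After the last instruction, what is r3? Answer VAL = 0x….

[0] flags=1001 → (cmp)
[1] flags=1001 EQ?F → skip
[2] flags=1001 LE?F → skip
[3] flags=1001 → (cmp)
[4] flags=1001 PL?F → skip
[5] flags=1001 PL?F → skip
[6] flags=1001 LS?T → r3=0x10

VAL = 0x10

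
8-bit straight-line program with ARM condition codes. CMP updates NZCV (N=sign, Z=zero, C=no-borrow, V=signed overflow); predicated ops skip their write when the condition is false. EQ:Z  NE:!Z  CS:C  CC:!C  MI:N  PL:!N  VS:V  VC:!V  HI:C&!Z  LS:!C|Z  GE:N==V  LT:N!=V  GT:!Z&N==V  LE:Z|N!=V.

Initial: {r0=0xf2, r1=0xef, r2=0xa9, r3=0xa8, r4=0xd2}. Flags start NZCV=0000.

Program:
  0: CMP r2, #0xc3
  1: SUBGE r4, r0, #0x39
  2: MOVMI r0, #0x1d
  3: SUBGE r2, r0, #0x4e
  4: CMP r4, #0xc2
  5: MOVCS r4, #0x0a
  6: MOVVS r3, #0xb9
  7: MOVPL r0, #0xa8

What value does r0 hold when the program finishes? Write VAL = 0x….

0: ✓ CMP  NZCV=1000
1: · SUBGE
2: ✓ MOVMI  r0←0x1d
3: · SUBGE
4: ✓ CMP  NZCV=0010
5: ✓ MOVCS  r4←0x0a
6: · MOVVS
7: ✓ MOVPL  r0←0xa8

VAL = 0xa8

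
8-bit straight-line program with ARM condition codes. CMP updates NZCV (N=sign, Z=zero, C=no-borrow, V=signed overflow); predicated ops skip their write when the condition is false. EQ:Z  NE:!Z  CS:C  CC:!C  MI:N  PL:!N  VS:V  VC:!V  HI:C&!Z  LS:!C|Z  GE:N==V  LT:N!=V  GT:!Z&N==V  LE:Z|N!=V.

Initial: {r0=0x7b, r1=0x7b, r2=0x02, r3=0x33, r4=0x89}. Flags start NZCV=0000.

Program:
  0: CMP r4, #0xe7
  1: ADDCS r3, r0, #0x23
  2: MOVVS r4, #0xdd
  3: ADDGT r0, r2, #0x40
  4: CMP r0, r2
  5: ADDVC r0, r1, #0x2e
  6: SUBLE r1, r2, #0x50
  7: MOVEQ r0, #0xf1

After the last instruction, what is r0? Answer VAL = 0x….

VAL = 0xa9

[0] flags=1000 → (cmp)
[1] flags=1000 CS?F → skip
[2] flags=1000 VS?F → skip
[3] flags=1000 GT?F → skip
[4] flags=0010 → (cmp)
[5] flags=0010 VC?T → r0=0xa9
[6] flags=0010 LE?F → skip
[7] flags=0010 EQ?F → skip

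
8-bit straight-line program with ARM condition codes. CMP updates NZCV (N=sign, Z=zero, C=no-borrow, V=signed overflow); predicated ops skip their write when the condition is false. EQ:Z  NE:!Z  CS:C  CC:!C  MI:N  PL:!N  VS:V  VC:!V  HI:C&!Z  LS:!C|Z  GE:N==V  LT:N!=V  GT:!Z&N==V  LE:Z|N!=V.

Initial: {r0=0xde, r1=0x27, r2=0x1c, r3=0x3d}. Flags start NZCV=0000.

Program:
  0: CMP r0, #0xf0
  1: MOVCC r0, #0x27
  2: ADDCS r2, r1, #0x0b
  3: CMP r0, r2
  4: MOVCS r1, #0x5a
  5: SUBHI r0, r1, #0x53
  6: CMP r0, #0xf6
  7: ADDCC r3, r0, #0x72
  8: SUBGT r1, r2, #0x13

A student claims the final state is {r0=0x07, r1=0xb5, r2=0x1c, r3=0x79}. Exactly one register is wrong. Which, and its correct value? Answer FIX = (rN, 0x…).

[0] flags=1000 → (cmp)
[1] flags=1000 CC?T → r0=0x27
[2] flags=1000 CS?F → skip
[3] flags=0010 → (cmp)
[4] flags=0010 CS?T → r1=0x5a
[5] flags=0010 HI?T → r0=0x07
[6] flags=0000 → (cmp)
[7] flags=0000 CC?T → r3=0x79
[8] flags=0000 GT?T → r1=0x09

FIX = (r1, 0x09)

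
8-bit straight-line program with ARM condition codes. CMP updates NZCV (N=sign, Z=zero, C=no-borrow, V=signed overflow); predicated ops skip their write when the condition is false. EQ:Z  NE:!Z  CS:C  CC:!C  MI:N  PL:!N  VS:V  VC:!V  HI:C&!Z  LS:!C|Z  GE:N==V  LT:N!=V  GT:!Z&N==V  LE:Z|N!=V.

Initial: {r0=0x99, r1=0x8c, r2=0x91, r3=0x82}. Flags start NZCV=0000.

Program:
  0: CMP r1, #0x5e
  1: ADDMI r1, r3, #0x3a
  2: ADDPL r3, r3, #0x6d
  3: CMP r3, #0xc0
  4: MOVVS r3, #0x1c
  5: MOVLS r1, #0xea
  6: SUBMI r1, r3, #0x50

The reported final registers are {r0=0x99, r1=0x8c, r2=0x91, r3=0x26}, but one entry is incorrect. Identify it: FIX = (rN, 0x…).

FIX = (r3, 0xef)

[0] flags=0011 → (cmp)
[1] flags=0011 MI?F → skip
[2] flags=0011 PL?T → r3=0xef
[3] flags=0010 → (cmp)
[4] flags=0010 VS?F → skip
[5] flags=0010 LS?F → skip
[6] flags=0010 MI?F → skip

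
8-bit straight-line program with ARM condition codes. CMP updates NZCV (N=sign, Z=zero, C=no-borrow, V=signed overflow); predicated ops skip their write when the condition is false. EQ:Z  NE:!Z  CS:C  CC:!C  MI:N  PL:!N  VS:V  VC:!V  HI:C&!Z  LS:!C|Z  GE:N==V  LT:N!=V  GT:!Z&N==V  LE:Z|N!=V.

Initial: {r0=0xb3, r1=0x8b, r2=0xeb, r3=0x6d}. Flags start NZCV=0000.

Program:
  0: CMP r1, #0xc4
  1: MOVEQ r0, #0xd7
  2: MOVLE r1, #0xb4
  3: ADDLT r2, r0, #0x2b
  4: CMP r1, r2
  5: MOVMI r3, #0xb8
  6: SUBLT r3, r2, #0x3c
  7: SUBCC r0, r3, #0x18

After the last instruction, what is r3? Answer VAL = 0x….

0: ✓ CMP  NZCV=1000
1: · MOVEQ
2: ✓ MOVLE  r1←0xb4
3: ✓ ADDLT  r2←0xde
4: ✓ CMP  NZCV=1000
5: ✓ MOVMI  r3←0xb8
6: ✓ SUBLT  r3←0xa2
7: ✓ SUBCC  r0←0x8a

VAL = 0xa2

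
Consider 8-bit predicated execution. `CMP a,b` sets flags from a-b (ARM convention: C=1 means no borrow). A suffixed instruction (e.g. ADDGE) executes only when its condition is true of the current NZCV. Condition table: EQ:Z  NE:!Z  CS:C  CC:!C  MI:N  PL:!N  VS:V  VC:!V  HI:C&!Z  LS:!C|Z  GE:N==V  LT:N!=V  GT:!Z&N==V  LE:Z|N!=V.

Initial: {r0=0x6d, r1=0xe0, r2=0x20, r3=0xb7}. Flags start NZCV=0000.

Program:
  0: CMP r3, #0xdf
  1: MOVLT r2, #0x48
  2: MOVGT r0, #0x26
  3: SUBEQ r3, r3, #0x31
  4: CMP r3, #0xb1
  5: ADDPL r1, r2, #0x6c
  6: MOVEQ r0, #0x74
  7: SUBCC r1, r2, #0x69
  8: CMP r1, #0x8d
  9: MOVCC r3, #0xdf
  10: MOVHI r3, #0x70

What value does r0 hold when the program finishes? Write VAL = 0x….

0: ✓ CMP  NZCV=1000
1: ✓ MOVLT  r2←0x48
2: · MOVGT
3: · SUBEQ
4: ✓ CMP  NZCV=0010
5: ✓ ADDPL  r1←0xb4
6: · MOVEQ
7: · SUBCC
8: ✓ CMP  NZCV=0010
9: · MOVCC
10: ✓ MOVHI  r3←0x70

VAL = 0x6d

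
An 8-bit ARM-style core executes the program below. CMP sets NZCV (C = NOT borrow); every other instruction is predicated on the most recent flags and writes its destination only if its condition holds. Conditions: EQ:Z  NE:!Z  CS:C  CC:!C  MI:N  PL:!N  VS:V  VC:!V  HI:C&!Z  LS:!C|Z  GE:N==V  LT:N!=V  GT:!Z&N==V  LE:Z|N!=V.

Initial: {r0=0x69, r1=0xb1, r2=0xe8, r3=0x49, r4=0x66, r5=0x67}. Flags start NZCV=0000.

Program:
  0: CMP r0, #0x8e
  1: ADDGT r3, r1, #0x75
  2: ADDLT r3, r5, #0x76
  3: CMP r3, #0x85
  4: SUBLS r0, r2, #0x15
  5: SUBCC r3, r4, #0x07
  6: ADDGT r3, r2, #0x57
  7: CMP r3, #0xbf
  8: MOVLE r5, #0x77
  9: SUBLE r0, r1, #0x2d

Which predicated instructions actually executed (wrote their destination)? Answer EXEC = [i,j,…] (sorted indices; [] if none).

EXEC = [1,4,5,6]

0: ✓ CMP  NZCV=1001
1: ✓ ADDGT  r3←0x26
2: · ADDLT
3: ✓ CMP  NZCV=1001
4: ✓ SUBLS  r0←0xd3
5: ✓ SUBCC  r3←0x5f
6: ✓ ADDGT  r3←0x3f
7: ✓ CMP  NZCV=1001
8: · MOVLE
9: · SUBLE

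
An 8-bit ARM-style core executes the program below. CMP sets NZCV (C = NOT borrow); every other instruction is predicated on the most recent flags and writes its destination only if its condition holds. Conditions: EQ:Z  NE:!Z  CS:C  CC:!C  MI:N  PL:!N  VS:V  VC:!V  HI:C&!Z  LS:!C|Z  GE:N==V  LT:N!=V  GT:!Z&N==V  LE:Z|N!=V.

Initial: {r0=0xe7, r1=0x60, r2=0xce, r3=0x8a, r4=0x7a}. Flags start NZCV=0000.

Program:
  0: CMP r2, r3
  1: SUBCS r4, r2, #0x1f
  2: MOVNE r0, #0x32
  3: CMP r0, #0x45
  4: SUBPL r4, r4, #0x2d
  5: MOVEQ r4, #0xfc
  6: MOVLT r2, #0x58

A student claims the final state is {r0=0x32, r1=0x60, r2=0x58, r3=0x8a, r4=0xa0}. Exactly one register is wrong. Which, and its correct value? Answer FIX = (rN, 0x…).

FIX = (r4, 0xaf)

[0] flags=0010 → (cmp)
[1] flags=0010 CS?T → r4=0xaf
[2] flags=0010 NE?T → r0=0x32
[3] flags=1000 → (cmp)
[4] flags=1000 PL?F → skip
[5] flags=1000 EQ?F → skip
[6] flags=1000 LT?T → r2=0x58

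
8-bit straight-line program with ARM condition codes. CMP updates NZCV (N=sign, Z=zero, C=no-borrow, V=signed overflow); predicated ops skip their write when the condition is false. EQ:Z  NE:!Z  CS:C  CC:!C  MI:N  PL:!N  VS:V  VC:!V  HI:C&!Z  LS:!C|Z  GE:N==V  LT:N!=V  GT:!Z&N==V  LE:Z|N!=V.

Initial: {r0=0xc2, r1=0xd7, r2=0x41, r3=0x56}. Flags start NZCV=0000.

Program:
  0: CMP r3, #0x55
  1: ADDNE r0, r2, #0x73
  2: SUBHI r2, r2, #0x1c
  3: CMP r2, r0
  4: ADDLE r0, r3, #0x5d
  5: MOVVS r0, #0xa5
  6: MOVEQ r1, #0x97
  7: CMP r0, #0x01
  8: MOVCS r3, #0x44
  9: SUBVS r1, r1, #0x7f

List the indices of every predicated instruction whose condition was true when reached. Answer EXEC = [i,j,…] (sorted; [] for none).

EXEC = [1,2,8]

0: ✓ CMP  NZCV=0010
1: ✓ ADDNE  r0←0xb4
2: ✓ SUBHI  r2←0x25
3: ✓ CMP  NZCV=0000
4: · ADDLE
5: · MOVVS
6: · MOVEQ
7: ✓ CMP  NZCV=1010
8: ✓ MOVCS  r3←0x44
9: · SUBVS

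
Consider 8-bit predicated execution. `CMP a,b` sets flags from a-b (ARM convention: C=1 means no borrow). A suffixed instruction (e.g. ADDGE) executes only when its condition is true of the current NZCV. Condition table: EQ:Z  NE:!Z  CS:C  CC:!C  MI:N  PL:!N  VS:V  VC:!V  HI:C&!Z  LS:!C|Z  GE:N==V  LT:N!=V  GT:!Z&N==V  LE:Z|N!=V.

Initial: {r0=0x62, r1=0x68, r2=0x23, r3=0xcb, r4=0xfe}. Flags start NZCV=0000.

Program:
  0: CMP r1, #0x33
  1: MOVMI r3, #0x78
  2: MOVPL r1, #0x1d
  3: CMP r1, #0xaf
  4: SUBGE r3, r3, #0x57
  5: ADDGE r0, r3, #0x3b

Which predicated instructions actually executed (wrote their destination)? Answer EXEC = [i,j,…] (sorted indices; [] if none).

[0] flags=0010 → (cmp)
[1] flags=0010 MI?F → skip
[2] flags=0010 PL?T → r1=0x1d
[3] flags=0000 → (cmp)
[4] flags=0000 GE?T → r3=0x74
[5] flags=0000 GE?T → r0=0xaf

EXEC = [2,4,5]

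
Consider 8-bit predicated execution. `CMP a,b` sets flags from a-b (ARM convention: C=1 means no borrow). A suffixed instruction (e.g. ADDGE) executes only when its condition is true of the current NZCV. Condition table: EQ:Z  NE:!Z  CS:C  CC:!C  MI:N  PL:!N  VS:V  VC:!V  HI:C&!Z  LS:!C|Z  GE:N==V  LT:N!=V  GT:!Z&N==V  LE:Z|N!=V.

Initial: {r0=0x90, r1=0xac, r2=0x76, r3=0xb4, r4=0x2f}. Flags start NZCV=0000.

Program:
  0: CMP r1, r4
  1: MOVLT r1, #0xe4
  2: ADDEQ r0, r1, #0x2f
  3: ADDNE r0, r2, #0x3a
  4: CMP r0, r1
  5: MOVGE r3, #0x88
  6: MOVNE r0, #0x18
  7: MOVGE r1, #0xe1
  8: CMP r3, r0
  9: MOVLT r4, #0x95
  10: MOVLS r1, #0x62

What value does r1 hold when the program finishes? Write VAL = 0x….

VAL = 0xe4

0: ✓ CMP  NZCV=0011
1: ✓ MOVLT  r1←0xe4
2: · ADDEQ
3: ✓ ADDNE  r0←0xb0
4: ✓ CMP  NZCV=1000
5: · MOVGE
6: ✓ MOVNE  r0←0x18
7: · MOVGE
8: ✓ CMP  NZCV=1010
9: ✓ MOVLT  r4←0x95
10: · MOVLS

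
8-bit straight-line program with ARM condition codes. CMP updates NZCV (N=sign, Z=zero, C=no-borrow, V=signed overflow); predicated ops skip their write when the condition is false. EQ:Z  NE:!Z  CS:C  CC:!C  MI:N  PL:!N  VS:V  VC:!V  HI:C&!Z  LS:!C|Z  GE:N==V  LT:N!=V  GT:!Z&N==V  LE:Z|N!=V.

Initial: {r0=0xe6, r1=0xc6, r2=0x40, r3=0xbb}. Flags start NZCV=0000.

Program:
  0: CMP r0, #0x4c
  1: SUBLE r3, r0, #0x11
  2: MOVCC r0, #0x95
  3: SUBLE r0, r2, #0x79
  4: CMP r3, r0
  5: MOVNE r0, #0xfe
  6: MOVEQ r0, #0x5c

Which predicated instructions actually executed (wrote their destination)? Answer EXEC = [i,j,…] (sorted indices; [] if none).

EXEC = [1,3,5]

0: ✓ CMP  NZCV=1010
1: ✓ SUBLE  r3←0xd5
2: · MOVCC
3: ✓ SUBLE  r0←0xc7
4: ✓ CMP  NZCV=0010
5: ✓ MOVNE  r0←0xfe
6: · MOVEQ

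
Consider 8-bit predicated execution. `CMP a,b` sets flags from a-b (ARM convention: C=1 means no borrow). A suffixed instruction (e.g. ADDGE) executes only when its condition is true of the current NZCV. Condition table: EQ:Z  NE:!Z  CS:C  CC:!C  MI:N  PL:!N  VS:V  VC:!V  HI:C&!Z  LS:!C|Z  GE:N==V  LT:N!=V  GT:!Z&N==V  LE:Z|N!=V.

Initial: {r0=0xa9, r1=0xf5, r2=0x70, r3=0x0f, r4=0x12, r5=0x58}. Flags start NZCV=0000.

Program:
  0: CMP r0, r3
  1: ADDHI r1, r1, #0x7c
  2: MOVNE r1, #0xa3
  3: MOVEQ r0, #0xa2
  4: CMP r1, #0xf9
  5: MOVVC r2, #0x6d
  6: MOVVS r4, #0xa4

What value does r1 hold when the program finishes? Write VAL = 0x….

VAL = 0xa3

[0] flags=1010 → (cmp)
[1] flags=1010 HI?T → r1=0x71
[2] flags=1010 NE?T → r1=0xa3
[3] flags=1010 EQ?F → skip
[4] flags=1000 → (cmp)
[5] flags=1000 VC?T → r2=0x6d
[6] flags=1000 VS?F → skip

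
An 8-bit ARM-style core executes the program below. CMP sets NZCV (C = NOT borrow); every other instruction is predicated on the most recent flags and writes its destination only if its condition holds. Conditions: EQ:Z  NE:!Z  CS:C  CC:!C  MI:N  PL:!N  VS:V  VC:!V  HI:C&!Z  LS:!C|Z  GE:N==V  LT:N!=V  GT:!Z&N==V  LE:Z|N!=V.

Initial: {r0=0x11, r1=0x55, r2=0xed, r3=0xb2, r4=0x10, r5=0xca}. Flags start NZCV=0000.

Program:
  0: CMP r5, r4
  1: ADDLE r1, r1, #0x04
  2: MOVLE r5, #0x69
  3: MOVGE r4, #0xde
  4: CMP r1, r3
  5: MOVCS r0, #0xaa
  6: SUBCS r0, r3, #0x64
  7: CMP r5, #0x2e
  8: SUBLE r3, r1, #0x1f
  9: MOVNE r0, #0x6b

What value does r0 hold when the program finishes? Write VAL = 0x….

0: ✓ CMP  NZCV=1010
1: ✓ ADDLE  r1←0x59
2: ✓ MOVLE  r5←0x69
3: · MOVGE
4: ✓ CMP  NZCV=1001
5: · MOVCS
6: · SUBCS
7: ✓ CMP  NZCV=0010
8: · SUBLE
9: ✓ MOVNE  r0←0x6b

VAL = 0x6b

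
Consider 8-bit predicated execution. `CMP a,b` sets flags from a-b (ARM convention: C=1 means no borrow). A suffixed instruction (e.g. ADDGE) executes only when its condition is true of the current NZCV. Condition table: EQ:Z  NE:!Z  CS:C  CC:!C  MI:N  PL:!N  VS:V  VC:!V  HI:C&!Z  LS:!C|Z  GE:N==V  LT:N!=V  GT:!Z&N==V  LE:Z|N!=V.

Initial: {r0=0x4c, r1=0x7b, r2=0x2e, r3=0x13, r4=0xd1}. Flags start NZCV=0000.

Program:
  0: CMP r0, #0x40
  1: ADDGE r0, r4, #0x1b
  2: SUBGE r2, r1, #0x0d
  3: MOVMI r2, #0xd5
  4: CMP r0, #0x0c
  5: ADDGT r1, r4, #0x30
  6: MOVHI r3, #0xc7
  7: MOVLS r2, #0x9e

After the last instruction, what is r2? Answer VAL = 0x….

[0] flags=0010 → (cmp)
[1] flags=0010 GE?T → r0=0xec
[2] flags=0010 GE?T → r2=0x6e
[3] flags=0010 MI?F → skip
[4] flags=1010 → (cmp)
[5] flags=1010 GT?F → skip
[6] flags=1010 HI?T → r3=0xc7
[7] flags=1010 LS?F → skip

VAL = 0x6e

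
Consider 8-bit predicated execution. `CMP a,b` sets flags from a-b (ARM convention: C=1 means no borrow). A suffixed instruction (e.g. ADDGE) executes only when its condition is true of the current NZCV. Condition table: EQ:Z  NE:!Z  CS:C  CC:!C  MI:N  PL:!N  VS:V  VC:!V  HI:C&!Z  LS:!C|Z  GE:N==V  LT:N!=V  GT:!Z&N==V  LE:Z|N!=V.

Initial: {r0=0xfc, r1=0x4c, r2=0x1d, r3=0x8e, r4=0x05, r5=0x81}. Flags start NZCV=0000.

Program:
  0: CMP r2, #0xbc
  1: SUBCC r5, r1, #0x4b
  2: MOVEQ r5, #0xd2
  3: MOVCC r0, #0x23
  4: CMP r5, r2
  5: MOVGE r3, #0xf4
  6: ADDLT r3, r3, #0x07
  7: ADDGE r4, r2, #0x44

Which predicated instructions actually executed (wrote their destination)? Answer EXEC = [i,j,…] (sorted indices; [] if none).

0: ✓ CMP  NZCV=0000
1: ✓ SUBCC  r5←0x01
2: · MOVEQ
3: ✓ MOVCC  r0←0x23
4: ✓ CMP  NZCV=1000
5: · MOVGE
6: ✓ ADDLT  r3←0x95
7: · ADDGE

EXEC = [1,3,6]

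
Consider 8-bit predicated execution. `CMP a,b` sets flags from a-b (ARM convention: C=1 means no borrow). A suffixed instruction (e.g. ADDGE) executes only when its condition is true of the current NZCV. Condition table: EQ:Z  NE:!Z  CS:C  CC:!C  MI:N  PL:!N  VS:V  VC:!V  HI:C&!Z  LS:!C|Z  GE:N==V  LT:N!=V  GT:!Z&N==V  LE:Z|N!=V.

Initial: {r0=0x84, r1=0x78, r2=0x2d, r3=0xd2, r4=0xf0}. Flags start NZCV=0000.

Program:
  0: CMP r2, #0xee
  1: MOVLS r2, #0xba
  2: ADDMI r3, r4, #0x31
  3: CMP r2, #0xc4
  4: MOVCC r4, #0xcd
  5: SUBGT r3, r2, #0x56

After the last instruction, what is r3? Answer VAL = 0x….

VAL = 0xd2

0: ✓ CMP  NZCV=0000
1: ✓ MOVLS  r2←0xba
2: · ADDMI
3: ✓ CMP  NZCV=1000
4: ✓ MOVCC  r4←0xcd
5: · SUBGT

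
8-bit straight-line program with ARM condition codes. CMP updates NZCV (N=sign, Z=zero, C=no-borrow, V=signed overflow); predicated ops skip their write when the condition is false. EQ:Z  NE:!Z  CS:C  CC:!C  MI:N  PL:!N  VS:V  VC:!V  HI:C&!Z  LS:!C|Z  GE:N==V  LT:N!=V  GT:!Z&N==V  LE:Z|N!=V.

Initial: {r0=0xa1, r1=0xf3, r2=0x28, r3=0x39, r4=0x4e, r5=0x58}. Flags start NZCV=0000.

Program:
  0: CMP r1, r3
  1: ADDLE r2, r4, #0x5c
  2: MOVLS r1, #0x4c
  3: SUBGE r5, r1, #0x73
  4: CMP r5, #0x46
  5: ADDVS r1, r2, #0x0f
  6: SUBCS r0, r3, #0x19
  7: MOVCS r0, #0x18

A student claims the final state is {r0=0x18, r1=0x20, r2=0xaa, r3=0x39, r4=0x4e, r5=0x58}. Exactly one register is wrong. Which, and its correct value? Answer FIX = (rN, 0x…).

[0] flags=1010 → (cmp)
[1] flags=1010 LE?T → r2=0xaa
[2] flags=1010 LS?F → skip
[3] flags=1010 GE?F → skip
[4] flags=0010 → (cmp)
[5] flags=0010 VS?F → skip
[6] flags=0010 CS?T → r0=0x20
[7] flags=0010 CS?T → r0=0x18

FIX = (r1, 0xf3)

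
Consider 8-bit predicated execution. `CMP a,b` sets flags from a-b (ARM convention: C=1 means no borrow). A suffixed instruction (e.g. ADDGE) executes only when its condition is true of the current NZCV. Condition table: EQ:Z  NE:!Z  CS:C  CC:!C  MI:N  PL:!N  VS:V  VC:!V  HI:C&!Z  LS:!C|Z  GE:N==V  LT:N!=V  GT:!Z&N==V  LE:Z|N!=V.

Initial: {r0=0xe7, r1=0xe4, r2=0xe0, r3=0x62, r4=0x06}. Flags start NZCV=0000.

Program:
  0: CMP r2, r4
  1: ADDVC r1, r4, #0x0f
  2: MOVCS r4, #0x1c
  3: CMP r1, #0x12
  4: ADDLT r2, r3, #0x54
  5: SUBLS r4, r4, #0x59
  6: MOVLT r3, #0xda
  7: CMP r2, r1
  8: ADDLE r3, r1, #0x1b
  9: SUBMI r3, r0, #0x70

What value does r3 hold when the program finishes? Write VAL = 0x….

[0] flags=1010 → (cmp)
[1] flags=1010 VC?T → r1=0x15
[2] flags=1010 CS?T → r4=0x1c
[3] flags=0010 → (cmp)
[4] flags=0010 LT?F → skip
[5] flags=0010 LS?F → skip
[6] flags=0010 LT?F → skip
[7] flags=1010 → (cmp)
[8] flags=1010 LE?T → r3=0x30
[9] flags=1010 MI?T → r3=0x77

VAL = 0x77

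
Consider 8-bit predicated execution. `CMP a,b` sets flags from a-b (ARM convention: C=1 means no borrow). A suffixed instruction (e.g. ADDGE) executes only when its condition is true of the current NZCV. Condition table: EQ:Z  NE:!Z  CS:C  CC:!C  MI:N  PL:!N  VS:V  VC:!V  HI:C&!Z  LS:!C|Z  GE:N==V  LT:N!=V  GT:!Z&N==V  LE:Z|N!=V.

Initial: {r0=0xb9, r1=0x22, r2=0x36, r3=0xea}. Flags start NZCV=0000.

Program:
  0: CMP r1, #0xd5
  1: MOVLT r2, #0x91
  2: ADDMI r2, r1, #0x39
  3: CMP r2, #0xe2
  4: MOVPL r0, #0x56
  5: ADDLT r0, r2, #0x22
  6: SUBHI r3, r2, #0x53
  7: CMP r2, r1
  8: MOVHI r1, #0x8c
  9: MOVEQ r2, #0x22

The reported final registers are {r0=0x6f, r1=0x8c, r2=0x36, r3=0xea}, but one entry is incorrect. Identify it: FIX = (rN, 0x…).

FIX = (r0, 0x56)

0: ✓ CMP  NZCV=0000
1: · MOVLT
2: · ADDMI
3: ✓ CMP  NZCV=0000
4: ✓ MOVPL  r0←0x56
5: · ADDLT
6: · SUBHI
7: ✓ CMP  NZCV=0010
8: ✓ MOVHI  r1←0x8c
9: · MOVEQ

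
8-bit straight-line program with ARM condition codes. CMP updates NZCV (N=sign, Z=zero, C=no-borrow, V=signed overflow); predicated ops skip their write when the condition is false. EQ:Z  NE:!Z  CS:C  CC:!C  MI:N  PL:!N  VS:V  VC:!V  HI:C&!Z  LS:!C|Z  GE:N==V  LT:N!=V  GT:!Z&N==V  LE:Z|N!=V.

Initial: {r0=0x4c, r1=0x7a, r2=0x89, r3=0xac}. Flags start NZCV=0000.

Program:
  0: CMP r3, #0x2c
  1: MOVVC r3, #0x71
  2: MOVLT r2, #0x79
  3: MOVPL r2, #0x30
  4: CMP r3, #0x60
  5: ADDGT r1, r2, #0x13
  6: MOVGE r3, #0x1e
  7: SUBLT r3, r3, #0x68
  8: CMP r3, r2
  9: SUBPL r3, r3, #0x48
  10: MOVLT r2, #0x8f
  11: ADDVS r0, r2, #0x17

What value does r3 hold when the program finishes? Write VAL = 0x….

VAL = 0x1e

0: ✓ CMP  NZCV=1010
1: ✓ MOVVC  r3←0x71
2: ✓ MOVLT  r2←0x79
3: · MOVPL
4: ✓ CMP  NZCV=0010
5: ✓ ADDGT  r1←0x8c
6: ✓ MOVGE  r3←0x1e
7: · SUBLT
8: ✓ CMP  NZCV=1000
9: · SUBPL
10: ✓ MOVLT  r2←0x8f
11: · ADDVS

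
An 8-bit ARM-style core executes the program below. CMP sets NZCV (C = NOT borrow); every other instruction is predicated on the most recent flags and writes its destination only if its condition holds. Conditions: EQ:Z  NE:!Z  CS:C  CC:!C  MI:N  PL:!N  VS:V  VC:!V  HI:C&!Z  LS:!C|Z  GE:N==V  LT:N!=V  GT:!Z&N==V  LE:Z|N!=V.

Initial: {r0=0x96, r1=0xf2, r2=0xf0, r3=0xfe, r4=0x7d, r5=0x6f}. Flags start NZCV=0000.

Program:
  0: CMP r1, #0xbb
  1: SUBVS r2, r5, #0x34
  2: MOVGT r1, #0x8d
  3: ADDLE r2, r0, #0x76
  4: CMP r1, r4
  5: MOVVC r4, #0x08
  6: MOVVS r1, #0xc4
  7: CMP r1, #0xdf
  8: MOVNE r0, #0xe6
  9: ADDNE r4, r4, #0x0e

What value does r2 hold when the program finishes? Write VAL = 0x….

VAL = 0xf0

0: ✓ CMP  NZCV=0010
1: · SUBVS
2: ✓ MOVGT  r1←0x8d
3: · ADDLE
4: ✓ CMP  NZCV=0011
5: · MOVVC
6: ✓ MOVVS  r1←0xc4
7: ✓ CMP  NZCV=1000
8: ✓ MOVNE  r0←0xe6
9: ✓ ADDNE  r4←0x8b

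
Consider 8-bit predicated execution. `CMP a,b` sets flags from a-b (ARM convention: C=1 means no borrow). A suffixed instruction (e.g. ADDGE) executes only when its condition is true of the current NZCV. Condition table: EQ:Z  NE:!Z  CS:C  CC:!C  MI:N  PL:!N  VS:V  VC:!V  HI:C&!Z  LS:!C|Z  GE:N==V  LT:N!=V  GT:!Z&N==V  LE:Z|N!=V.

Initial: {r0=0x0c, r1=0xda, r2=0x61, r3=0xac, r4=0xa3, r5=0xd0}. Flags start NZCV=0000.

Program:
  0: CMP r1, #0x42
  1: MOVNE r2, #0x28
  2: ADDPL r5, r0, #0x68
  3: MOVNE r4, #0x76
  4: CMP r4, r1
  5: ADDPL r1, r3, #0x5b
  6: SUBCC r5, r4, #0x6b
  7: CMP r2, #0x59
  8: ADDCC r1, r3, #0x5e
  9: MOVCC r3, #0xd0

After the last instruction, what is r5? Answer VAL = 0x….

[0] flags=1010 → (cmp)
[1] flags=1010 NE?T → r2=0x28
[2] flags=1010 PL?F → skip
[3] flags=1010 NE?T → r4=0x76
[4] flags=1001 → (cmp)
[5] flags=1001 PL?F → skip
[6] flags=1001 CC?T → r5=0x0b
[7] flags=1000 → (cmp)
[8] flags=1000 CC?T → r1=0x0a
[9] flags=1000 CC?T → r3=0xd0

VAL = 0x0b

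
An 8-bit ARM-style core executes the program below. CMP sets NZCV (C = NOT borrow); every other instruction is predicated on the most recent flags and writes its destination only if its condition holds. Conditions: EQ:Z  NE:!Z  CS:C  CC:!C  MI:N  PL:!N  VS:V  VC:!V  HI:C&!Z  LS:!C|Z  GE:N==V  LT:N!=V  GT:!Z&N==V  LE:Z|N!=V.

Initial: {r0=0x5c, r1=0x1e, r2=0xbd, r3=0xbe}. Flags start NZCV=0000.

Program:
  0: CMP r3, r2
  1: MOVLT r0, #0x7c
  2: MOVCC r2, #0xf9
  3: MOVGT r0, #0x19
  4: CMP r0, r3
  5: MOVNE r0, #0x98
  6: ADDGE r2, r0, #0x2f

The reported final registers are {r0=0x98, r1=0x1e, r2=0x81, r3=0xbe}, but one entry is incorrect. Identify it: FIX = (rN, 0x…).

0: ✓ CMP  NZCV=0010
1: · MOVLT
2: · MOVCC
3: ✓ MOVGT  r0←0x19
4: ✓ CMP  NZCV=0000
5: ✓ MOVNE  r0←0x98
6: ✓ ADDGE  r2←0xc7

FIX = (r2, 0xc7)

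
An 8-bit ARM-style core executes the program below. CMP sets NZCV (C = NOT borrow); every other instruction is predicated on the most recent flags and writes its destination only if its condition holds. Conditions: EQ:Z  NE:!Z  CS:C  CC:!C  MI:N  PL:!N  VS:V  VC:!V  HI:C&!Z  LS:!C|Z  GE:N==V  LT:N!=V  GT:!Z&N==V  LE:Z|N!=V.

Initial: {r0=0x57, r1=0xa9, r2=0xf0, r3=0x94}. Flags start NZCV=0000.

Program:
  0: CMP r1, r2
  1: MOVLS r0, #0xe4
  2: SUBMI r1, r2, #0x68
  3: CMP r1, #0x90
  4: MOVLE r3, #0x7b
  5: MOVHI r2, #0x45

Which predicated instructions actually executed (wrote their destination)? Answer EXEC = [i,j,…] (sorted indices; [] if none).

EXEC = [1,2,4]

[0] flags=1000 → (cmp)
[1] flags=1000 LS?T → r0=0xe4
[2] flags=1000 MI?T → r1=0x88
[3] flags=1000 → (cmp)
[4] flags=1000 LE?T → r3=0x7b
[5] flags=1000 HI?F → skip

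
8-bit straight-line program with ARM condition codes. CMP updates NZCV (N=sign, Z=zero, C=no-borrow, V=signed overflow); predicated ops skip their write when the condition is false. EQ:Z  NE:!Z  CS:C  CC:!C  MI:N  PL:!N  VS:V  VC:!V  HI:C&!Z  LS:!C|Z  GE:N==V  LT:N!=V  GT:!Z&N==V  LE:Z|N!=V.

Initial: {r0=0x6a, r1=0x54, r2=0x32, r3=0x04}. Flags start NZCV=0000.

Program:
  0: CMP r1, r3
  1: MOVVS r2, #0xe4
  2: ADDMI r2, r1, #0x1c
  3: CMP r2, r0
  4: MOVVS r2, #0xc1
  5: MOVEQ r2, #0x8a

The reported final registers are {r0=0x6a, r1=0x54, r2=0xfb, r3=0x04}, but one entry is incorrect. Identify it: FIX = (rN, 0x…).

FIX = (r2, 0x32)

[0] flags=0010 → (cmp)
[1] flags=0010 VS?F → skip
[2] flags=0010 MI?F → skip
[3] flags=1000 → (cmp)
[4] flags=1000 VS?F → skip
[5] flags=1000 EQ?F → skip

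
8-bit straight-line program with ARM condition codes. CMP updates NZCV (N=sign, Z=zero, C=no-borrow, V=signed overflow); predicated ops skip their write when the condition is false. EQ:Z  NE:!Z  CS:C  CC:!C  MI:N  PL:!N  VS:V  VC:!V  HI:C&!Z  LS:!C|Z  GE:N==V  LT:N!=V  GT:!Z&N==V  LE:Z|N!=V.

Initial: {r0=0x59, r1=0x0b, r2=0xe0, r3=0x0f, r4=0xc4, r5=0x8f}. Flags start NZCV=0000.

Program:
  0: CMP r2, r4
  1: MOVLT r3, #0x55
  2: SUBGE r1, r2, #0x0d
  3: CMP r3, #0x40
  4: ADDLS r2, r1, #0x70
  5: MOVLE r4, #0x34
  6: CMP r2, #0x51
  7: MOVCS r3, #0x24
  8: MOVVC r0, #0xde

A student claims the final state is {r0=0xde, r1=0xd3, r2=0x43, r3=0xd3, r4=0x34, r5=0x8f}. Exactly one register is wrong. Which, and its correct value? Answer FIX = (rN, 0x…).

[0] flags=0010 → (cmp)
[1] flags=0010 LT?F → skip
[2] flags=0010 GE?T → r1=0xd3
[3] flags=1000 → (cmp)
[4] flags=1000 LS?T → r2=0x43
[5] flags=1000 LE?T → r4=0x34
[6] flags=1000 → (cmp)
[7] flags=1000 CS?F → skip
[8] flags=1000 VC?T → r0=0xde

FIX = (r3, 0x0f)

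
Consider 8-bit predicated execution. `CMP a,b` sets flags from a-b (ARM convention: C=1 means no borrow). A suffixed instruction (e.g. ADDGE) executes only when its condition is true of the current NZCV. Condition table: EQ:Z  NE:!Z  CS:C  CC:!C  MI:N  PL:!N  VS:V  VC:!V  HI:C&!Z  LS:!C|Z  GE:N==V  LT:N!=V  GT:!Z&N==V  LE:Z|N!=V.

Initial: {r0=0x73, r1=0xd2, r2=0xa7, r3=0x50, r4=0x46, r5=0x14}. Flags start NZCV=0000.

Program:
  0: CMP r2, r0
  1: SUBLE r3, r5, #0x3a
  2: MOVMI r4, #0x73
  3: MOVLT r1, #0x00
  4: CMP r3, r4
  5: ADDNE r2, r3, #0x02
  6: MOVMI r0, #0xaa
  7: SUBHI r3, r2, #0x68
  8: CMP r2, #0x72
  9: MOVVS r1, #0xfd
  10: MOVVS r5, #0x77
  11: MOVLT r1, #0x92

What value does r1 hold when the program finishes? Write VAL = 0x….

0: ✓ CMP  NZCV=0011
1: ✓ SUBLE  r3←0xda
2: · MOVMI
3: ✓ MOVLT  r1←0x00
4: ✓ CMP  NZCV=1010
5: ✓ ADDNE  r2←0xdc
6: ✓ MOVMI  r0←0xaa
7: ✓ SUBHI  r3←0x74
8: ✓ CMP  NZCV=0011
9: ✓ MOVVS  r1←0xfd
10: ✓ MOVVS  r5←0x77
11: ✓ MOVLT  r1←0x92

VAL = 0x92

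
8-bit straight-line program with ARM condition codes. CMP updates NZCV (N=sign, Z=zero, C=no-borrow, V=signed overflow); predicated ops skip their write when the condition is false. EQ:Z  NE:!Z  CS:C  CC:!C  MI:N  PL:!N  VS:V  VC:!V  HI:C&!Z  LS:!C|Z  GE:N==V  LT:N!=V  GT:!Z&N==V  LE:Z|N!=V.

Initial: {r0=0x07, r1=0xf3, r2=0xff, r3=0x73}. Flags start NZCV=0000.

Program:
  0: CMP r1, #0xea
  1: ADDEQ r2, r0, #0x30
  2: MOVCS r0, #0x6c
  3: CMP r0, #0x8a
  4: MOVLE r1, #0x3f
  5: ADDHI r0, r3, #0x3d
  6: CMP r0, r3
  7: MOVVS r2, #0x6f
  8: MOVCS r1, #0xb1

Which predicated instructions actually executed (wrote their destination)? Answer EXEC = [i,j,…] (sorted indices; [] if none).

[0] flags=0010 → (cmp)
[1] flags=0010 EQ?F → skip
[2] flags=0010 CS?T → r0=0x6c
[3] flags=1001 → (cmp)
[4] flags=1001 LE?F → skip
[5] flags=1001 HI?F → skip
[6] flags=1000 → (cmp)
[7] flags=1000 VS?F → skip
[8] flags=1000 CS?F → skip

EXEC = [2]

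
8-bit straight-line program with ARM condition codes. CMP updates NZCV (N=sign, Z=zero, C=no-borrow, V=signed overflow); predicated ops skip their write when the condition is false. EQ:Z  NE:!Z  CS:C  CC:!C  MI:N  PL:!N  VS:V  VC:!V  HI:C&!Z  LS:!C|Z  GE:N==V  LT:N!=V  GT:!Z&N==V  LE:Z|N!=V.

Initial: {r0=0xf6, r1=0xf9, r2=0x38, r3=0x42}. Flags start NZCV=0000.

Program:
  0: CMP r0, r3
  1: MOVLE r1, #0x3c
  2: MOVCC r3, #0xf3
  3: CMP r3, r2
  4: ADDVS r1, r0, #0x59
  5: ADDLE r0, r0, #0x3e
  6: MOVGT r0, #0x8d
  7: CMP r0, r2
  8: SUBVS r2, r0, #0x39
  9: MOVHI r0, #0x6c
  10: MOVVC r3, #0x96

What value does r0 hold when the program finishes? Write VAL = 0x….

VAL = 0x6c

[0] flags=1010 → (cmp)
[1] flags=1010 LE?T → r1=0x3c
[2] flags=1010 CC?F → skip
[3] flags=0010 → (cmp)
[4] flags=0010 VS?F → skip
[5] flags=0010 LE?F → skip
[6] flags=0010 GT?T → r0=0x8d
[7] flags=0011 → (cmp)
[8] flags=0011 VS?T → r2=0x54
[9] flags=0011 HI?T → r0=0x6c
[10] flags=0011 VC?F → skip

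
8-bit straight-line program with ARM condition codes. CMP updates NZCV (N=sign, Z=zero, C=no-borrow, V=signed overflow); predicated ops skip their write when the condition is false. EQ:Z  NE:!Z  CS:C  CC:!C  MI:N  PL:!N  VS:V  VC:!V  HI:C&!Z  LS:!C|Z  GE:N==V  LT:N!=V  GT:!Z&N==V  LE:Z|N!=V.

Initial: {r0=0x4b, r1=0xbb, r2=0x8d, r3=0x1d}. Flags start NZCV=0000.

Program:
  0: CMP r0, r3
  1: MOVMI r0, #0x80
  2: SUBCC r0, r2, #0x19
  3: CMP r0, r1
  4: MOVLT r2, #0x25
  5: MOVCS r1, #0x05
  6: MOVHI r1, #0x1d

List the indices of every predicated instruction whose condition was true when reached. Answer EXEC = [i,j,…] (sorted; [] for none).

EXEC = []

[0] flags=0010 → (cmp)
[1] flags=0010 MI?F → skip
[2] flags=0010 CC?F → skip
[3] flags=1001 → (cmp)
[4] flags=1001 LT?F → skip
[5] flags=1001 CS?F → skip
[6] flags=1001 HI?F → skip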